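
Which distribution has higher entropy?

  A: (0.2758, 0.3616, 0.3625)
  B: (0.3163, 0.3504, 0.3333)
B

Both distributions are close to uniform, making this a harder comparison.

H(A) = 1.5739 bits
H(B) = 1.5837 bits

The distribution closer to uniform has higher entropy.
Answer: B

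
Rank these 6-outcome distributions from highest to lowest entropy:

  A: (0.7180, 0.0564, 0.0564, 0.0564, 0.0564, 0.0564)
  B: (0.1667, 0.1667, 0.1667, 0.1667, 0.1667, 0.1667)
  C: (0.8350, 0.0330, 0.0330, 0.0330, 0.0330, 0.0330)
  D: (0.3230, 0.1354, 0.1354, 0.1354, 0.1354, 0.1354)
B > D > A > C

Key insight: Entropy is maximized by uniform distributions and minimized by concentrated distributions.

Entropies:
  H(A) = 1.5129 bits
  H(B) = 2.5850 bits
  H(C) = 1.0293 bits
  H(D) = 2.4796 bits

Ranking: B > D > A > C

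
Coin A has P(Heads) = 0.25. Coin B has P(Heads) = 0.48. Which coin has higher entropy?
B

For binary distributions, entropy is maximized at p=0.5 and decreases as p moves toward 0 or 1.

H(A) = H(0.25) = 0.8113 bits
H(B) = H(0.48) = 0.9988 bits

Distribution B (p=0.48) is closer to uniform (p=0.5), so it has higher entropy.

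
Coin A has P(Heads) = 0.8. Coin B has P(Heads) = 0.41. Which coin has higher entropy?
B

For binary distributions, entropy is maximized at p=0.5 and decreases as p moves toward 0 or 1.

H(A) = H(0.8) = 0.7219 bits
H(B) = H(0.41) = 0.9765 bits

Distribution B (p=0.41) is closer to uniform (p=0.5), so it has higher entropy.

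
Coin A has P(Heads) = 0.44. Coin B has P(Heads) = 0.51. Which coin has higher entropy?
B

For binary distributions, entropy is maximized at p=0.5 and decreases as p moves toward 0 or 1.

H(A) = H(0.44) = 0.9896 bits
H(B) = H(0.51) = 0.9997 bits

Distribution B (p=0.51) is closer to uniform (p=0.5), so it has higher entropy.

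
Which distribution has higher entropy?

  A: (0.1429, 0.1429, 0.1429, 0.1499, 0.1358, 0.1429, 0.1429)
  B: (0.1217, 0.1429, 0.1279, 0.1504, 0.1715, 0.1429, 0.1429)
A

Both distributions are close to uniform, making this a harder comparison.

H(A) = 2.8069 bits
H(B) = 2.7996 bits

The distribution closer to uniform has higher entropy.
Answer: A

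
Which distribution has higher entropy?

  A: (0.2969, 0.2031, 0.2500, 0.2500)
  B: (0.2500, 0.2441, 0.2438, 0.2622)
B

Both distributions are close to uniform, making this a harder comparison.

H(A) = 1.9872 bits
H(B) = 1.9994 bits

The distribution closer to uniform has higher entropy.
Answer: B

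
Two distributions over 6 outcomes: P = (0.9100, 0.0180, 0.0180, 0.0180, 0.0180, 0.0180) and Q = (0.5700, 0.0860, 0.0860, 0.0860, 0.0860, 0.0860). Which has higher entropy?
Q

P is highly concentrated on one outcome (91%), making it nearly deterministic. Q spreads its mass more evenly (max 57%). The more spread-out distribution has higher entropy: H(P) ≈ 0.645 bits, H(Q) ≈ 1.984 bits.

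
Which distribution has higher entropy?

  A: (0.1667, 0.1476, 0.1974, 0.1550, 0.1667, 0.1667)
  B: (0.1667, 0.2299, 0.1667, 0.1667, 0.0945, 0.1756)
A

Both distributions are close to uniform, making this a harder comparison.

H(A) = 2.5788 bits
H(B) = 2.5424 bits

The distribution closer to uniform has higher entropy.
Answer: A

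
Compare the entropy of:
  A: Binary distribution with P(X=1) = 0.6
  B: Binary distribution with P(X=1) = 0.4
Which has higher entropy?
Equal

For binary distributions, entropy is maximized at p=0.5 and decreases as p moves toward 0 or 1.

H(A) = H(0.6) = 0.9710 bits
H(B) = H(0.4) = 0.9710 bits

Both distributions are equally far from uniform (|0.6-0.5| = |0.4-0.5|), so they have the same entropy.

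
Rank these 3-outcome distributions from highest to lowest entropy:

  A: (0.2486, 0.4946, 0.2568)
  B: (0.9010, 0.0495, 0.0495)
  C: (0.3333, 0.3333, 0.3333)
C > A > B

Key insight: Entropy is maximized by uniform distributions and minimized by concentrated distributions.

- Uniform distributions have maximum entropy log₂(3) = 1.5850 bits
- The more "peaked" or concentrated a distribution, the lower its entropy

Entropies:
  H(A) = 1.5052 bits
  H(B) = 0.5648 bits
  H(C) = 1.5850 bits

Ranking: C > A > B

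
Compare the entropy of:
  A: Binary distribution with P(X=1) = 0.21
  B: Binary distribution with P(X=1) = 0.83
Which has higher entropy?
A

For binary distributions, entropy is maximized at p=0.5 and decreases as p moves toward 0 or 1.

H(A) = H(0.21) = 0.7415 bits
H(B) = H(0.83) = 0.6577 bits

Distribution A (p=0.21) is closer to uniform (p=0.5), so it has higher entropy.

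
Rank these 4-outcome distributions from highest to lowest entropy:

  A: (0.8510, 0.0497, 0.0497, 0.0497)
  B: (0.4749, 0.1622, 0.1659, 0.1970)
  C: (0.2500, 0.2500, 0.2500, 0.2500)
C > B > A

Key insight: Entropy is maximized by uniform distributions and minimized by concentrated distributions.

- Uniform distributions have maximum entropy log₂(4) = 2.0000 bits
- The more "peaked" or concentrated a distribution, the lower its entropy

Entropies:
  H(A) = 0.8435 bits
  H(B) = 1.8274 bits
  H(C) = 2.0000 bits

Ranking: C > B > A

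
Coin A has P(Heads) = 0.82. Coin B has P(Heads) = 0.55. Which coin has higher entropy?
B

For binary distributions, entropy is maximized at p=0.5 and decreases as p moves toward 0 or 1.

H(A) = H(0.82) = 0.6801 bits
H(B) = H(0.55) = 0.9928 bits

Distribution B (p=0.55) is closer to uniform (p=0.5), so it has higher entropy.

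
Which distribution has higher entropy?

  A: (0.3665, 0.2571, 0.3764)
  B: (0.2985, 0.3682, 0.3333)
B

Both distributions are close to uniform, making this a harder comparison.

H(A) = 1.5651 bits
H(B) = 1.5797 bits

The distribution closer to uniform has higher entropy.
Answer: B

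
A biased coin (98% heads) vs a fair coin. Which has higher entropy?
Fair coin

The fair coin is uniform (p=0.5), maximizing binary entropy at 1 bit. The biased coin has H(0.98) ≈ 0.141 bits — its outcome is more predictable, so its entropy is lower.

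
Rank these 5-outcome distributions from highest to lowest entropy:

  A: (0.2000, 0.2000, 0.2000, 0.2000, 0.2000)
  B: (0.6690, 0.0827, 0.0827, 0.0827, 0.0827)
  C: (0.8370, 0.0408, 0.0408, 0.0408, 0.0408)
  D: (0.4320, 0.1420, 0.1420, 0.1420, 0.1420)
A > D > B > C

Key insight: Entropy is maximized by uniform distributions and minimized by concentrated distributions.

Entropies:
  H(A) = 2.3219 bits
  H(B) = 1.5779 bits
  H(C) = 0.9674 bits
  H(D) = 2.1226 bits

Ranking: A > D > B > C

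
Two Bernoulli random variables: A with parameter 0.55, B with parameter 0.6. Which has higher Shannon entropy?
A

For binary distributions, entropy is maximized at p=0.5 and decreases as p moves toward 0 or 1.

H(A) = H(0.55) = 0.9928 bits
H(B) = H(0.6) = 0.9710 bits

Distribution A (p=0.55) is closer to uniform (p=0.5), so it has higher entropy.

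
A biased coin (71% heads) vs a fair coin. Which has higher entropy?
Fair coin

The fair coin is uniform (p=0.5), maximizing binary entropy at 1 bit. The biased coin has H(0.71) ≈ 0.869 bits — its outcome is more predictable, so its entropy is lower.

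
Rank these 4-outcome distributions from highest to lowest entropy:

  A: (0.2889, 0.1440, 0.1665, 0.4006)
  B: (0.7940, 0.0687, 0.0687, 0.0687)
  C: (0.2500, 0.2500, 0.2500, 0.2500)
C > A > B

Key insight: Entropy is maximized by uniform distributions and minimized by concentrated distributions.

- Uniform distributions have maximum entropy log₂(4) = 2.0000 bits
- The more "peaked" or concentrated a distribution, the lower its entropy

Entropies:
  H(A) = 1.8794 bits
  H(B) = 1.0603 bits
  H(C) = 2.0000 bits

Ranking: C > A > B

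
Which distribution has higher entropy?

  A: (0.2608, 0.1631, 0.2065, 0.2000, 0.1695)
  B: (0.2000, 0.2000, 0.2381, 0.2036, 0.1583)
B

Both distributions are close to uniform, making this a harder comparison.

H(A) = 2.3008 bits
H(B) = 2.3102 bits

The distribution closer to uniform has higher entropy.
Answer: B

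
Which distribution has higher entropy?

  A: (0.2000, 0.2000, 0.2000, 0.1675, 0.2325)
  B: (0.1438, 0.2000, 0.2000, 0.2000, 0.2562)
A

Both distributions are close to uniform, making this a harder comparison.

H(A) = 2.3143 bits
H(B) = 2.2988 bits

The distribution closer to uniform has higher entropy.
Answer: A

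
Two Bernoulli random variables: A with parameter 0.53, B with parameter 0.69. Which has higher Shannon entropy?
A

For binary distributions, entropy is maximized at p=0.5 and decreases as p moves toward 0 or 1.

H(A) = H(0.53) = 0.9974 bits
H(B) = H(0.69) = 0.8932 bits

Distribution A (p=0.53) is closer to uniform (p=0.5), so it has higher entropy.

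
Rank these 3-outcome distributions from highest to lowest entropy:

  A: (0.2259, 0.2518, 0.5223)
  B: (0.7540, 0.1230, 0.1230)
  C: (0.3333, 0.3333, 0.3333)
C > A > B

Key insight: Entropy is maximized by uniform distributions and minimized by concentrated distributions.

- Uniform distributions have maximum entropy log₂(3) = 1.5850 bits
- The more "peaked" or concentrated a distribution, the lower its entropy

Entropies:
  H(A) = 1.4752 bits
  H(B) = 1.0509 bits
  H(C) = 1.5850 bits

Ranking: C > A > B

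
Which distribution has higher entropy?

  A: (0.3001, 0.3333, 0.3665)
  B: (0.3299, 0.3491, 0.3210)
B

Both distributions are close to uniform, making this a harder comparison.

H(A) = 1.5802 bits
H(B) = 1.5841 bits

The distribution closer to uniform has higher entropy.
Answer: B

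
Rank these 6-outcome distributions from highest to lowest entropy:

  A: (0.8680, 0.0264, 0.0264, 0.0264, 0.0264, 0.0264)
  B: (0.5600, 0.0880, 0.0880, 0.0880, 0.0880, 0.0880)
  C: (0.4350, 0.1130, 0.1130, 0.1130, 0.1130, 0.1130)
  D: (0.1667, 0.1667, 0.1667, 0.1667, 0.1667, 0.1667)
D > C > B > A

Key insight: Entropy is maximized by uniform distributions and minimized by concentrated distributions.

Entropies:
  H(A) = 0.8694 bits
  H(B) = 2.0112 bits
  H(C) = 2.2997 bits
  H(D) = 2.5850 bits

Ranking: D > C > B > A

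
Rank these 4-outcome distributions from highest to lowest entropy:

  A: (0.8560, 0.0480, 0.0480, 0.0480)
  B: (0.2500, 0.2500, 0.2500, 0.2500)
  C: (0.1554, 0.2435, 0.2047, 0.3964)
B > C > A

Key insight: Entropy is maximized by uniform distributions and minimized by concentrated distributions.

- Uniform distributions have maximum entropy log₂(4) = 2.0000 bits
- The more "peaked" or concentrated a distribution, the lower its entropy

Entropies:
  H(A) = 0.8229 bits
  H(B) = 2.0000 bits
  H(C) = 1.9113 bits

Ranking: B > C > A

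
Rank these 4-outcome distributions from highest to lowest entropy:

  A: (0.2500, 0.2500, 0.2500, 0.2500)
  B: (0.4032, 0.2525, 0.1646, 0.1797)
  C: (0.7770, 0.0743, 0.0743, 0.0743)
A > B > C

Key insight: Entropy is maximized by uniform distributions and minimized by concentrated distributions.

- Uniform distributions have maximum entropy log₂(4) = 2.0000 bits
- The more "peaked" or concentrated a distribution, the lower its entropy

Entropies:
  H(A) = 2.0000 bits
  H(B) = 1.9032 bits
  H(C) = 1.1191 bits

Ranking: A > B > C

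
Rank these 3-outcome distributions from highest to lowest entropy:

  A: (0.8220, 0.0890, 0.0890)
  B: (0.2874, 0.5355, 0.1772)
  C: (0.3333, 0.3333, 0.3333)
C > B > A

Key insight: Entropy is maximized by uniform distributions and minimized by concentrated distributions.

- Uniform distributions have maximum entropy log₂(3) = 1.5850 bits
- The more "peaked" or concentrated a distribution, the lower its entropy

Entropies:
  H(A) = 0.8537 bits
  H(B) = 1.4419 bits
  H(C) = 1.5850 bits

Ranking: C > B > A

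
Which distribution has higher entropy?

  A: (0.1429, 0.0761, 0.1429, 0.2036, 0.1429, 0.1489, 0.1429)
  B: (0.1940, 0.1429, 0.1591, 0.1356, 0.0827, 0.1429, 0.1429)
B

Both distributions are close to uniform, making this a harder comparison.

H(A) = 2.7636 bits
H(B) = 2.7723 bits

The distribution closer to uniform has higher entropy.
Answer: B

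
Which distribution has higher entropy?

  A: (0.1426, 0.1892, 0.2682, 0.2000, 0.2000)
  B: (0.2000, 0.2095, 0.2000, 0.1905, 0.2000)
B

Both distributions are close to uniform, making this a harder comparison.

H(A) = 2.2931 bits
H(B) = 2.3213 bits

The distribution closer to uniform has higher entropy.
Answer: B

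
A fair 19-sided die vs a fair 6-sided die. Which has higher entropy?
19-sided die

Both are uniform distributions; for uniform over n outcomes, H = log₂(n). H(19-sided) = log₂(19) = 4.248 bits and H(6-sided) = log₂(6) = 2.585 bits. More outcomes in a uniform distribution means higher entropy.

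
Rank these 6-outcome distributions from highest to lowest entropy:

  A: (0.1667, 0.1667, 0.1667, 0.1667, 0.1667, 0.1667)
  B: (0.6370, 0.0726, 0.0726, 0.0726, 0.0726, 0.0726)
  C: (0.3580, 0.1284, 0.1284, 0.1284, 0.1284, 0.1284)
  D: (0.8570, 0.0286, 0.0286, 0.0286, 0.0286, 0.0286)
A > C > B > D

Key insight: Entropy is maximized by uniform distributions and minimized by concentrated distributions.

Entropies:
  H(A) = 2.5850 bits
  H(B) = 1.7880 bits
  H(C) = 2.4317 bits
  H(D) = 0.9241 bits

Ranking: A > C > B > D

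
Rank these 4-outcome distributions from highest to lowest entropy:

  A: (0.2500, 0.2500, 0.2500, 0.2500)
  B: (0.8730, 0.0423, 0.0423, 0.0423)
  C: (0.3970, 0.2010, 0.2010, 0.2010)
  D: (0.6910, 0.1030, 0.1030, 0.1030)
A > C > D > B

Key insight: Entropy is maximized by uniform distributions and minimized by concentrated distributions.

Entropies:
  H(A) = 2.0000 bits
  H(B) = 0.7504 bits
  H(C) = 1.9249 bits
  H(D) = 1.3818 bits

Ranking: A > C > D > B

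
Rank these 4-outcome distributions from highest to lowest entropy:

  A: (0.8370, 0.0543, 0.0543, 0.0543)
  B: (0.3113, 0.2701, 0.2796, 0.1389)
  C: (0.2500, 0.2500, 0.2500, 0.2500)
C > B > A

Key insight: Entropy is maximized by uniform distributions and minimized by concentrated distributions.

- Uniform distributions have maximum entropy log₂(4) = 2.0000 bits
- The more "peaked" or concentrated a distribution, the lower its entropy

Entropies:
  H(A) = 0.8998 bits
  H(B) = 1.9439 bits
  H(C) = 2.0000 bits

Ranking: C > B > A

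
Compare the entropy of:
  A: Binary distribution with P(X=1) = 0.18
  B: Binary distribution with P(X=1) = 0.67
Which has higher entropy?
B

For binary distributions, entropy is maximized at p=0.5 and decreases as p moves toward 0 or 1.

H(A) = H(0.18) = 0.6801 bits
H(B) = H(0.67) = 0.9149 bits

Distribution B (p=0.67) is closer to uniform (p=0.5), so it has higher entropy.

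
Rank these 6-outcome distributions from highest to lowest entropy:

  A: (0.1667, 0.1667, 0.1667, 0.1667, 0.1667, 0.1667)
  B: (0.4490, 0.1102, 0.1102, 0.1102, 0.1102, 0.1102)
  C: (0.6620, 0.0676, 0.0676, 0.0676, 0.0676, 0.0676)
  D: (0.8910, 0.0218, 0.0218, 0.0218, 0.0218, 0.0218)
A > B > C > D

Key insight: Entropy is maximized by uniform distributions and minimized by concentrated distributions.

Entropies:
  H(A) = 2.5850 bits
  H(B) = 2.2719 bits
  H(C) = 1.7077 bits
  H(D) = 0.7500 bits

Ranking: A > B > C > D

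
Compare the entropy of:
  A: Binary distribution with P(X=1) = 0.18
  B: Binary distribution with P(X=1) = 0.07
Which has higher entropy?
A

For binary distributions, entropy is maximized at p=0.5 and decreases as p moves toward 0 or 1.

H(A) = H(0.18) = 0.6801 bits
H(B) = H(0.07) = 0.3659 bits

Distribution A (p=0.18) is closer to uniform (p=0.5), so it has higher entropy.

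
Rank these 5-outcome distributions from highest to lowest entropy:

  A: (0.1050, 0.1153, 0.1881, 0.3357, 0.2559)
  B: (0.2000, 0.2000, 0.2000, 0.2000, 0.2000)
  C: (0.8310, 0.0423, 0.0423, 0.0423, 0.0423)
B > A > C

Key insight: Entropy is maximized by uniform distributions and minimized by concentrated distributions.

- Uniform distributions have maximum entropy log₂(5) = 2.3219 bits
- The more "peaked" or concentrated a distribution, the lower its entropy

Entropies:
  H(A) = 2.1860 bits
  H(B) = 2.3219 bits
  H(C) = 0.9934 bits

Ranking: B > A > C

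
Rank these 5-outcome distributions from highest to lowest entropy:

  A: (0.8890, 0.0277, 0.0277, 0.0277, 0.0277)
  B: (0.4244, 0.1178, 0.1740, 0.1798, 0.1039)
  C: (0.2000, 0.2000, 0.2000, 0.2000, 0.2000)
C > B > A

Key insight: Entropy is maximized by uniform distributions and minimized by concentrated distributions.

- Uniform distributions have maximum entropy log₂(5) = 2.3219 bits
- The more "peaked" or concentrated a distribution, the lower its entropy

Entropies:
  H(A) = 0.7249 bits
  H(B) = 2.1118 bits
  H(C) = 2.3219 bits

Ranking: C > B > A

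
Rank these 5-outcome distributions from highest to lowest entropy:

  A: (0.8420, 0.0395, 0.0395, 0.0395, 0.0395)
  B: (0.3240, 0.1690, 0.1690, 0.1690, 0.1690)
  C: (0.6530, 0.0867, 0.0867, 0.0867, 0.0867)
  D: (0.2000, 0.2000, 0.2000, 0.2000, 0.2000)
D > B > C > A

Key insight: Entropy is maximized by uniform distributions and minimized by concentrated distributions.

Entropies:
  H(A) = 0.9455 bits
  H(B) = 2.2607 bits
  H(C) = 1.6254 bits
  H(D) = 2.3219 bits

Ranking: D > B > C > A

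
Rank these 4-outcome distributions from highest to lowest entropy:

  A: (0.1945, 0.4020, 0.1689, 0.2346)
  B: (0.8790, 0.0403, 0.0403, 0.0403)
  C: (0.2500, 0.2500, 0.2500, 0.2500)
C > A > B

Key insight: Entropy is maximized by uniform distributions and minimized by concentrated distributions.

- Uniform distributions have maximum entropy log₂(4) = 2.0000 bits
- The more "peaked" or concentrated a distribution, the lower its entropy

Entropies:
  H(A) = 1.9120 bits
  H(B) = 0.7240 bits
  H(C) = 2.0000 bits

Ranking: C > A > B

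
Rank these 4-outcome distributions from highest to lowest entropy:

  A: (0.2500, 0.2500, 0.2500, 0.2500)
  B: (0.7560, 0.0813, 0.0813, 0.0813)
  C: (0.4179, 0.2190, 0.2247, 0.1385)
A > C > B

Key insight: Entropy is maximized by uniform distributions and minimized by concentrated distributions.

- Uniform distributions have maximum entropy log₂(4) = 2.0000 bits
- The more "peaked" or concentrated a distribution, the lower its entropy

Entropies:
  H(A) = 2.0000 bits
  H(B) = 1.1884 bits
  H(C) = 1.8848 bits

Ranking: A > C > B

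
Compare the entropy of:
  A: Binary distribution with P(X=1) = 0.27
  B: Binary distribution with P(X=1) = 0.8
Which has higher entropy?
A

For binary distributions, entropy is maximized at p=0.5 and decreases as p moves toward 0 or 1.

H(A) = H(0.27) = 0.8415 bits
H(B) = H(0.8) = 0.7219 bits

Distribution A (p=0.27) is closer to uniform (p=0.5), so it has higher entropy.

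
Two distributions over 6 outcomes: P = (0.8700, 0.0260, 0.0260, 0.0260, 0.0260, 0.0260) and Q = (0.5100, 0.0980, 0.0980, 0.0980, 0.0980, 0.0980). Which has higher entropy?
Q

P is highly concentrated on one outcome (87%), making it nearly deterministic. Q spreads its mass more evenly (max 51%). The more spread-out distribution has higher entropy: H(P) ≈ 0.859 bits, H(Q) ≈ 2.137 bits.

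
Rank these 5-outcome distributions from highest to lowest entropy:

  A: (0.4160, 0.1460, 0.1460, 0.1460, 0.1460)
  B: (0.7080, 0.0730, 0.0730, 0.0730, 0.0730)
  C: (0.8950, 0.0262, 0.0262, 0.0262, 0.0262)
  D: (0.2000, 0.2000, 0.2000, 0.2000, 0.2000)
D > A > B > C

Key insight: Entropy is maximized by uniform distributions and minimized by concentrated distributions.

Entropies:
  H(A) = 2.1475 bits
  H(B) = 1.4553 bits
  H(C) = 0.6946 bits
  H(D) = 2.3219 bits

Ranking: D > A > B > C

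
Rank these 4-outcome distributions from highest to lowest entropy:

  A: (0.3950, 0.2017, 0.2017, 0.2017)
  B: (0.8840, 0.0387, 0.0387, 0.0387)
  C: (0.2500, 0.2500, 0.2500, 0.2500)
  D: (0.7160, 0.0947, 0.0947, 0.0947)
C > A > D > B

Key insight: Entropy is maximized by uniform distributions and minimized by concentrated distributions.

Entropies:
  H(A) = 1.9269 bits
  H(B) = 0.7016 bits
  H(C) = 2.0000 bits
  H(D) = 1.3110 bits

Ranking: C > A > D > B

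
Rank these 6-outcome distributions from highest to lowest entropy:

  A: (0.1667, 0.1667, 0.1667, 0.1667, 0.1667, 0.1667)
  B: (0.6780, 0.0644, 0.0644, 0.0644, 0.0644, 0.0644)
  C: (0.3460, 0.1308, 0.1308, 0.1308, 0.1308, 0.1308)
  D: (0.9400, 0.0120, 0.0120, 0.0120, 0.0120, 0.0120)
A > C > B > D

Key insight: Entropy is maximized by uniform distributions and minimized by concentrated distributions.

Entropies:
  H(A) = 2.5850 bits
  H(B) = 1.6542 bits
  H(C) = 2.4490 bits
  H(D) = 0.4668 bits

Ranking: A > C > B > D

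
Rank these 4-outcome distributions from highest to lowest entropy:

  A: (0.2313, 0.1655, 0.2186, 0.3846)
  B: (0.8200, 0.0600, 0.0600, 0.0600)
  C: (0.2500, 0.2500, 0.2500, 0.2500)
C > A > B

Key insight: Entropy is maximized by uniform distributions and minimized by concentrated distributions.

- Uniform distributions have maximum entropy log₂(4) = 2.0000 bits
- The more "peaked" or concentrated a distribution, the lower its entropy

Entropies:
  H(A) = 1.9277 bits
  H(B) = 0.9654 bits
  H(C) = 2.0000 bits

Ranking: C > A > B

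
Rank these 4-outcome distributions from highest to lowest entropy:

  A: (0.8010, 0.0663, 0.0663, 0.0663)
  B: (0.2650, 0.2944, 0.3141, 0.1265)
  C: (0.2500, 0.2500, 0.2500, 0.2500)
C > B > A

Key insight: Entropy is maximized by uniform distributions and minimized by concentrated distributions.

- Uniform distributions have maximum entropy log₂(4) = 2.0000 bits
- The more "peaked" or concentrated a distribution, the lower its entropy

Entropies:
  H(A) = 1.0353 bits
  H(B) = 1.9291 bits
  H(C) = 2.0000 bits

Ranking: C > B > A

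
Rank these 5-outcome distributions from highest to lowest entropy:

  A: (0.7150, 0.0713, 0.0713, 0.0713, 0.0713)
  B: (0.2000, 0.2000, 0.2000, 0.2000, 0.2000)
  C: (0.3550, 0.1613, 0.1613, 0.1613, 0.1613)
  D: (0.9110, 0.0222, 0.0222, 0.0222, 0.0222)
B > C > A > D

Key insight: Entropy is maximized by uniform distributions and minimized by concentrated distributions.

Entropies:
  H(A) = 1.4322 bits
  H(B) = 2.3219 bits
  H(C) = 2.2285 bits
  H(D) = 0.6111 bits

Ranking: B > C > A > D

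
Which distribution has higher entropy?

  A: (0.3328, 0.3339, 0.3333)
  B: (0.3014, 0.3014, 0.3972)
A

Both distributions are close to uniform, making this a harder comparison.

H(A) = 1.5850 bits
H(B) = 1.5721 bits

The distribution closer to uniform has higher entropy.
Answer: A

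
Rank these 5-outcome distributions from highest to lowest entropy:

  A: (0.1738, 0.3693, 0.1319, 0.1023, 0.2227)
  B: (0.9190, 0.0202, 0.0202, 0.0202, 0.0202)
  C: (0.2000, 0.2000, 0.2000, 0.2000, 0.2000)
C > A > B

Key insight: Entropy is maximized by uniform distributions and minimized by concentrated distributions.

- Uniform distributions have maximum entropy log₂(5) = 2.3219 bits
- The more "peaked" or concentrated a distribution, the lower its entropy

Entropies:
  H(A) = 2.1740 bits
  H(B) = 0.5677 bits
  H(C) = 2.3219 bits

Ranking: C > A > B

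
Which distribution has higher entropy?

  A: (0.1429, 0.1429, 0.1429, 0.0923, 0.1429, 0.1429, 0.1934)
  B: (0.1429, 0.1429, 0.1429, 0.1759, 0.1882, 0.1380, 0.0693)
A

Both distributions are close to uniform, making this a harder comparison.

H(A) = 2.7810 bits
H(B) = 2.7589 bits

The distribution closer to uniform has higher entropy.
Answer: A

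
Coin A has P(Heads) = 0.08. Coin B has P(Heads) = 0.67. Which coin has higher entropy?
B

For binary distributions, entropy is maximized at p=0.5 and decreases as p moves toward 0 or 1.

H(A) = H(0.08) = 0.4022 bits
H(B) = H(0.67) = 0.9149 bits

Distribution B (p=0.67) is closer to uniform (p=0.5), so it has higher entropy.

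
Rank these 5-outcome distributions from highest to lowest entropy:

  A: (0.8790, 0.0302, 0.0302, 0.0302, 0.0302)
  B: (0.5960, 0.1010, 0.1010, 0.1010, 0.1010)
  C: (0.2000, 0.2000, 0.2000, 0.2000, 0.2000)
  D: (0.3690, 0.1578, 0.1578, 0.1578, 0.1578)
C > D > B > A

Key insight: Entropy is maximized by uniform distributions and minimized by concentrated distributions.

Entropies:
  H(A) = 0.7742 bits
  H(B) = 1.7812 bits
  H(C) = 2.3219 bits
  H(D) = 2.2119 bits

Ranking: C > D > B > A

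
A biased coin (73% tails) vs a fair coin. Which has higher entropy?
Fair coin

The fair coin is uniform (p=0.5), maximizing binary entropy at 1 bit. The biased coin has H(0.73) ≈ 0.841 bits — its outcome is more predictable, so its entropy is lower.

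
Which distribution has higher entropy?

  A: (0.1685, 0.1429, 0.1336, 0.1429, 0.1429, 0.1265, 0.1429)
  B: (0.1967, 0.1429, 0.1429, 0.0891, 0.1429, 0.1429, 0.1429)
A

Both distributions are close to uniform, making this a harder comparison.

H(A) = 2.8023 bits
H(B) = 2.7774 bits

The distribution closer to uniform has higher entropy.
Answer: A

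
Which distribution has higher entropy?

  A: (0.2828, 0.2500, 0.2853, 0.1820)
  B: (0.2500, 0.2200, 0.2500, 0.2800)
B

Both distributions are close to uniform, making this a harder comparison.

H(A) = 1.9788 bits
H(B) = 1.9948 bits

The distribution closer to uniform has higher entropy.
Answer: B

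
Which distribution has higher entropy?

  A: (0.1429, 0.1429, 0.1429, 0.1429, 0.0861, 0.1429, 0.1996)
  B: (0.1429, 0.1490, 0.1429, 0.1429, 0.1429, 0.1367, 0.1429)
B

Both distributions are close to uniform, making this a harder comparison.

H(A) = 2.7739 bits
H(B) = 2.8070 bits

The distribution closer to uniform has higher entropy.
Answer: B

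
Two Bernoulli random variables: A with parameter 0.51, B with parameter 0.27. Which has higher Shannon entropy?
A

For binary distributions, entropy is maximized at p=0.5 and decreases as p moves toward 0 or 1.

H(A) = H(0.51) = 0.9997 bits
H(B) = H(0.27) = 0.8415 bits

Distribution A (p=0.51) is closer to uniform (p=0.5), so it has higher entropy.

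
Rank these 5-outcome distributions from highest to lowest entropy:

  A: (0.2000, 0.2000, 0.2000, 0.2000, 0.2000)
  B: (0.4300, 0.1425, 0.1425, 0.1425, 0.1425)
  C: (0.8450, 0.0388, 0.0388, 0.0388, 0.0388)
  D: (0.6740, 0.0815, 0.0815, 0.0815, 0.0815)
A > B > D > C

Key insight: Entropy is maximized by uniform distributions and minimized by concentrated distributions.

Entropies:
  H(A) = 2.3219 bits
  H(B) = 2.1258 bits
  H(C) = 0.9322 bits
  H(D) = 1.5628 bits

Ranking: A > B > D > C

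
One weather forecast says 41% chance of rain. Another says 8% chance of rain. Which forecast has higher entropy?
41% forecast

Treat each forecast as a Bernoulli distribution. Binary entropy is maximized at p=0.5 and falls off symmetrically toward 0 or 1. The 41% forecast is closer to 50%, so it is more uncertain. H(41%) ≈ 0.977 bits, H(8%) ≈ 0.402 bits.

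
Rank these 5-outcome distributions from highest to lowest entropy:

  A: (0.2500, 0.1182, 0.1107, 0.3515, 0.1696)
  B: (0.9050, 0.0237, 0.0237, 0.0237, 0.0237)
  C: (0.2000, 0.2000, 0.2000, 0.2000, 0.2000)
C > A > B

Key insight: Entropy is maximized by uniform distributions and minimized by concentrated distributions.

- Uniform distributions have maximum entropy log₂(5) = 2.3219 bits
- The more "peaked" or concentrated a distribution, the lower its entropy

Entropies:
  H(A) = 2.1800 bits
  H(B) = 0.6429 bits
  H(C) = 2.3219 bits

Ranking: C > A > B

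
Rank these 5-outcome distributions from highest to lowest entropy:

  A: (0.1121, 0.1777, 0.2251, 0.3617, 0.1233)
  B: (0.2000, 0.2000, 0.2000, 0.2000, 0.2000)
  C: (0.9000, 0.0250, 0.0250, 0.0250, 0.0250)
B > A > C

Key insight: Entropy is maximized by uniform distributions and minimized by concentrated distributions.

- Uniform distributions have maximum entropy log₂(5) = 2.3219 bits
- The more "peaked" or concentrated a distribution, the lower its entropy

Entropies:
  H(A) = 2.1842 bits
  H(B) = 2.3219 bits
  H(C) = 0.6690 bits

Ranking: B > A > C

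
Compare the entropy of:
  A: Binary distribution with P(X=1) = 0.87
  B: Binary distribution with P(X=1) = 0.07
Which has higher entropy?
A

For binary distributions, entropy is maximized at p=0.5 and decreases as p moves toward 0 or 1.

H(A) = H(0.87) = 0.5574 bits
H(B) = H(0.07) = 0.3659 bits

Distribution A (p=0.87) is closer to uniform (p=0.5), so it has higher entropy.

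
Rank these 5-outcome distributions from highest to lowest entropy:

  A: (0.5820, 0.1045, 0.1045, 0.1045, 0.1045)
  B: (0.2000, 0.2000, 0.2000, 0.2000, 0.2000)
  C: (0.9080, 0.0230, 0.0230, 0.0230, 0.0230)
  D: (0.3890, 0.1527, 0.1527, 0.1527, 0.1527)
B > D > A > C

Key insight: Entropy is maximized by uniform distributions and minimized by concentrated distributions.

Entropies:
  H(A) = 1.8165 bits
  H(B) = 2.3219 bits
  H(C) = 0.6271 bits
  H(D) = 2.1862 bits

Ranking: B > D > A > C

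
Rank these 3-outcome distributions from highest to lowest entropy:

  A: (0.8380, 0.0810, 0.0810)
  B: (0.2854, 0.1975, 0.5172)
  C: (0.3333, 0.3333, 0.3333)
C > B > A

Key insight: Entropy is maximized by uniform distributions and minimized by concentrated distributions.

- Uniform distributions have maximum entropy log₂(3) = 1.5850 bits
- The more "peaked" or concentrated a distribution, the lower its entropy

Entropies:
  H(A) = 0.8011 bits
  H(B) = 1.4704 bits
  H(C) = 1.5850 bits

Ranking: C > B > A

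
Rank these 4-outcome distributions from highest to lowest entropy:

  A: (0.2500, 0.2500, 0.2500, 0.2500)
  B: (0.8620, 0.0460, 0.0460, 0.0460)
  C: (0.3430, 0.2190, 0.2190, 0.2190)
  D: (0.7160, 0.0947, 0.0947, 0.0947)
A > C > D > B

Key insight: Entropy is maximized by uniform distributions and minimized by concentrated distributions.

Entropies:
  H(A) = 2.0000 bits
  H(B) = 0.7977 bits
  H(C) = 1.9690 bits
  H(D) = 1.3110 bits

Ranking: A > C > D > B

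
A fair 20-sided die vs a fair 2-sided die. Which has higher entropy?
20-sided die

Both are uniform distributions; for uniform over n outcomes, H = log₂(n). H(20-sided) = log₂(20) = 4.322 bits and H(2-sided) = log₂(2) = 1.000 bits. More outcomes in a uniform distribution means higher entropy.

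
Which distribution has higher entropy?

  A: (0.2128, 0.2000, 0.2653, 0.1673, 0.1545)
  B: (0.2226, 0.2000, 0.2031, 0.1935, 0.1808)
B

Both distributions are close to uniform, making this a harder comparison.

H(A) = 2.2952 bits
H(B) = 2.3186 bits

The distribution closer to uniform has higher entropy.
Answer: B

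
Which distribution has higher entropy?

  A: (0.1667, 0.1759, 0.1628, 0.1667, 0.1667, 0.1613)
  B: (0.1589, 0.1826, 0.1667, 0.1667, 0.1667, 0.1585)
A

Both distributions are close to uniform, making this a harder comparison.

H(A) = 2.5844 bits
H(B) = 2.5833 bits

The distribution closer to uniform has higher entropy.
Answer: A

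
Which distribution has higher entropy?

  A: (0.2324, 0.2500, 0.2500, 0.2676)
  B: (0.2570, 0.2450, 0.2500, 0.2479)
B

Both distributions are close to uniform, making this a harder comparison.

H(A) = 1.9982 bits
H(B) = 1.9998 bits

The distribution closer to uniform has higher entropy.
Answer: B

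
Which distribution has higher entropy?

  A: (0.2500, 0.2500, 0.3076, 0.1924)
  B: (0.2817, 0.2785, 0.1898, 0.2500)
B

Both distributions are close to uniform, making this a harder comparison.

H(A) = 1.9807 bits
H(B) = 1.9835 bits

The distribution closer to uniform has higher entropy.
Answer: B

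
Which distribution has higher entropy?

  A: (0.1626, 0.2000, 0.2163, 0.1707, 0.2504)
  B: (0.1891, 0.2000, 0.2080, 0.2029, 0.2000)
B

Both distributions are close to uniform, making this a harder comparison.

H(A) = 2.3039 bits
H(B) = 2.3212 bits

The distribution closer to uniform has higher entropy.
Answer: B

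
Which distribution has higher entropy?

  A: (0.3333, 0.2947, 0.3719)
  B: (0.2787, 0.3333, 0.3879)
A

Both distributions are close to uniform, making this a harder comparison.

H(A) = 1.5785 bits
H(B) = 1.5720 bits

The distribution closer to uniform has higher entropy.
Answer: A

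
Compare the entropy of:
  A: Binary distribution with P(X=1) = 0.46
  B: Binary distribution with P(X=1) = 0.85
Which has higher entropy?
A

For binary distributions, entropy is maximized at p=0.5 and decreases as p moves toward 0 or 1.

H(A) = H(0.46) = 0.9954 bits
H(B) = H(0.85) = 0.6098 bits

Distribution A (p=0.46) is closer to uniform (p=0.5), so it has higher entropy.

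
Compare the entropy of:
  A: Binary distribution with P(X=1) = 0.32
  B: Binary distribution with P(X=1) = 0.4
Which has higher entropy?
B

For binary distributions, entropy is maximized at p=0.5 and decreases as p moves toward 0 or 1.

H(A) = H(0.32) = 0.9044 bits
H(B) = H(0.4) = 0.9710 bits

Distribution B (p=0.4) is closer to uniform (p=0.5), so it has higher entropy.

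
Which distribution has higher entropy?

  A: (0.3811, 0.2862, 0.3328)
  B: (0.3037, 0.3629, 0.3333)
B

Both distributions are close to uniform, making this a harder comparison.

H(A) = 1.5752 bits
H(B) = 1.5812 bits

The distribution closer to uniform has higher entropy.
Answer: B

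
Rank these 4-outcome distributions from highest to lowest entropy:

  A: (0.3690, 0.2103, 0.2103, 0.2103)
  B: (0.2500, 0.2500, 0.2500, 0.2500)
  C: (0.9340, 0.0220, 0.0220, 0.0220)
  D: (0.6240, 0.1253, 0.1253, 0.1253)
B > A > D > C

Key insight: Entropy is maximized by uniform distributions and minimized by concentrated distributions.

Entropies:
  H(A) = 1.9500 bits
  H(B) = 2.0000 bits
  H(C) = 0.4554 bits
  H(D) = 1.5511 bits

Ranking: B > A > D > C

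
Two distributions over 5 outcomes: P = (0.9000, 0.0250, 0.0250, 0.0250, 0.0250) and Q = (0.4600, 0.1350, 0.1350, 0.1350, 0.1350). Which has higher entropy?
Q

P is highly concentrated on one outcome (90%), making it nearly deterministic. Q spreads its mass more evenly (max 46%). The more spread-out distribution has higher entropy: H(P) ≈ 0.669 bits, H(Q) ≈ 2.075 bits.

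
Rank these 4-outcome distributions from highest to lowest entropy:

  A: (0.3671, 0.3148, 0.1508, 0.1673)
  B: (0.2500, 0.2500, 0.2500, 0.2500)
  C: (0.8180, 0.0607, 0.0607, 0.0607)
B > A > C

Key insight: Entropy is maximized by uniform distributions and minimized by concentrated distributions.

- Uniform distributions have maximum entropy log₂(4) = 2.0000 bits
- The more "peaked" or concentrated a distribution, the lower its entropy

Entropies:
  H(A) = 1.8988 bits
  H(B) = 2.0000 bits
  H(C) = 0.9729 bits

Ranking: B > A > C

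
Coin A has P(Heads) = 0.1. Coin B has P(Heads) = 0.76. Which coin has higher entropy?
B

For binary distributions, entropy is maximized at p=0.5 and decreases as p moves toward 0 or 1.

H(A) = H(0.1) = 0.4690 bits
H(B) = H(0.76) = 0.7950 bits

Distribution B (p=0.76) is closer to uniform (p=0.5), so it has higher entropy.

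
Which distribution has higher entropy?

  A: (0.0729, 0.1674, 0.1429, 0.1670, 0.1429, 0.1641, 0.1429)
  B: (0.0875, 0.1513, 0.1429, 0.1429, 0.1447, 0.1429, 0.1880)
B

Both distributions are close to uniform, making this a harder comparison.

H(A) = 2.7693 bits
H(B) = 2.7796 bits

The distribution closer to uniform has higher entropy.
Answer: B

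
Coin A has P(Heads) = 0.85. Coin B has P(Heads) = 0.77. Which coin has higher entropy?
B

For binary distributions, entropy is maximized at p=0.5 and decreases as p moves toward 0 or 1.

H(A) = H(0.85) = 0.6098 bits
H(B) = H(0.77) = 0.7780 bits

Distribution B (p=0.77) is closer to uniform (p=0.5), so it has higher entropy.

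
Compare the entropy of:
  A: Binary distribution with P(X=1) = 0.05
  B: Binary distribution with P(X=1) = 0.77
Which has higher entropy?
B

For binary distributions, entropy is maximized at p=0.5 and decreases as p moves toward 0 or 1.

H(A) = H(0.05) = 0.2864 bits
H(B) = H(0.77) = 0.7780 bits

Distribution B (p=0.77) is closer to uniform (p=0.5), so it has higher entropy.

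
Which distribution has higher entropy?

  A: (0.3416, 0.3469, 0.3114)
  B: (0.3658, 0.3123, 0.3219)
A

Both distributions are close to uniform, making this a harder comparison.

H(A) = 1.5834 bits
H(B) = 1.5815 bits

The distribution closer to uniform has higher entropy.
Answer: A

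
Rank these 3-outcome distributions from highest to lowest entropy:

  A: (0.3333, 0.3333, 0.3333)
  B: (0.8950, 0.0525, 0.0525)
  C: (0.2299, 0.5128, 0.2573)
A > C > B

Key insight: Entropy is maximized by uniform distributions and minimized by concentrated distributions.

- Uniform distributions have maximum entropy log₂(3) = 1.5850 bits
- The more "peaked" or concentrated a distribution, the lower its entropy

Entropies:
  H(A) = 1.5850 bits
  H(B) = 0.5896 bits
  H(C) = 1.4856 bits

Ranking: A > C > B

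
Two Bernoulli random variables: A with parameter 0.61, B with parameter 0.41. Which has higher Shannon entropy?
B

For binary distributions, entropy is maximized at p=0.5 and decreases as p moves toward 0 or 1.

H(A) = H(0.61) = 0.9648 bits
H(B) = H(0.41) = 0.9765 bits

Distribution B (p=0.41) is closer to uniform (p=0.5), so it has higher entropy.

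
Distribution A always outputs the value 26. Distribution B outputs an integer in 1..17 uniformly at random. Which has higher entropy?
B

A is deterministic, so H(A) = 0. B is uniform over 17 outcomes, so H(B) = log₂(17) = 4.087 bits. Any distribution with genuine randomness has higher entropy than a deterministic one.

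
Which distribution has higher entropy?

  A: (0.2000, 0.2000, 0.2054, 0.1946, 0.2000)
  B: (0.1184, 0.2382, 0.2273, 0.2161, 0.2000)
A

Both distributions are close to uniform, making this a harder comparison.

H(A) = 2.3217 bits
H(B) = 2.2853 bits

The distribution closer to uniform has higher entropy.
Answer: A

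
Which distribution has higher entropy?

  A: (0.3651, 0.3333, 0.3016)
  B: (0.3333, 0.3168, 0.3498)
B

Both distributions are close to uniform, making this a harder comparison.

H(A) = 1.5806 bits
H(B) = 1.5838 bits

The distribution closer to uniform has higher entropy.
Answer: B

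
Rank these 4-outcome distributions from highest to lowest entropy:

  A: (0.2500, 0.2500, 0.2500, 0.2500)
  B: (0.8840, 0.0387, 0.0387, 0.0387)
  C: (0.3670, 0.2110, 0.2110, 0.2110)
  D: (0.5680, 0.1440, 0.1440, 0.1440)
A > C > D > B

Key insight: Entropy is maximized by uniform distributions and minimized by concentrated distributions.

Entropies:
  H(A) = 2.0000 bits
  H(B) = 0.7016 bits
  H(C) = 1.9516 bits
  H(D) = 1.6713 bits

Ranking: A > C > D > B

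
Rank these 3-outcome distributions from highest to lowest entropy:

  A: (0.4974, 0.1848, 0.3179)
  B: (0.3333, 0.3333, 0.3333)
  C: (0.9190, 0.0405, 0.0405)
B > A > C

Key insight: Entropy is maximized by uniform distributions and minimized by concentrated distributions.

- Uniform distributions have maximum entropy log₂(3) = 1.5850 bits
- The more "peaked" or concentrated a distribution, the lower its entropy

Entropies:
  H(A) = 1.4769 bits
  H(B) = 1.5850 bits
  H(C) = 0.4867 bits

Ranking: B > A > C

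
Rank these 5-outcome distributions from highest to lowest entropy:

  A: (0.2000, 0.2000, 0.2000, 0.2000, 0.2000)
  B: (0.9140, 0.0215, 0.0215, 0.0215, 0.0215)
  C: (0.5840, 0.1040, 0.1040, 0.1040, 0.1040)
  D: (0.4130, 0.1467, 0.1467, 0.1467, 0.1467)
A > D > C > B

Key insight: Entropy is maximized by uniform distributions and minimized by concentrated distributions.

Entropies:
  H(A) = 2.3219 bits
  H(B) = 0.5950 bits
  H(C) = 1.8115 bits
  H(D) = 2.1520 bits

Ranking: A > D > C > B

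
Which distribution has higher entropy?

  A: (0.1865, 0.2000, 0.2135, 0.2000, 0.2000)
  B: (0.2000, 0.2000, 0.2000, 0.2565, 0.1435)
A

Both distributions are close to uniform, making this a harder comparison.

H(A) = 2.3206 bits
H(B) = 2.2986 bits

The distribution closer to uniform has higher entropy.
Answer: A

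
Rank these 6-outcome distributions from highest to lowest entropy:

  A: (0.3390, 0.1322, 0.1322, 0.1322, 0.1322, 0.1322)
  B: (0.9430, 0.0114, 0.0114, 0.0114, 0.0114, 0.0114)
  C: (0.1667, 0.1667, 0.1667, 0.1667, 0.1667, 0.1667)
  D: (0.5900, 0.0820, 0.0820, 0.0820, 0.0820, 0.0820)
C > A > D > B

Key insight: Entropy is maximized by uniform distributions and minimized by concentrated distributions.

Entropies:
  H(A) = 2.4587 bits
  H(B) = 0.4478 bits
  H(C) = 2.5850 bits
  H(D) = 1.9285 bits

Ranking: C > A > D > B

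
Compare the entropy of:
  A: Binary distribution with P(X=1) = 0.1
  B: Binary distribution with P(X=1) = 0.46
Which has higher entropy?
B

For binary distributions, entropy is maximized at p=0.5 and decreases as p moves toward 0 or 1.

H(A) = H(0.1) = 0.4690 bits
H(B) = H(0.46) = 0.9954 bits

Distribution B (p=0.46) is closer to uniform (p=0.5), so it has higher entropy.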